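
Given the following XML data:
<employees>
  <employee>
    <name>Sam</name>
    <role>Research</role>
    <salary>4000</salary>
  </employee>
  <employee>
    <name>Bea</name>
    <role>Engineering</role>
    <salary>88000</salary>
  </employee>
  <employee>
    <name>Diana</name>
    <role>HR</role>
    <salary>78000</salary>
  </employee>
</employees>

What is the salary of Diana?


Searching for <employee> with <name>Diana</name>
Found at position 3
<salary>78000</salary>

ANSWER: 78000


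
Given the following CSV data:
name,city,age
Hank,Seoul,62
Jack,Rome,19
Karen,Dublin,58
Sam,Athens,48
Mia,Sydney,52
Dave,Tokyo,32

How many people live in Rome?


Scanning city column for 'Rome':
  Row 2: Jack -> MATCH
Total matches: 1

ANSWER: 1


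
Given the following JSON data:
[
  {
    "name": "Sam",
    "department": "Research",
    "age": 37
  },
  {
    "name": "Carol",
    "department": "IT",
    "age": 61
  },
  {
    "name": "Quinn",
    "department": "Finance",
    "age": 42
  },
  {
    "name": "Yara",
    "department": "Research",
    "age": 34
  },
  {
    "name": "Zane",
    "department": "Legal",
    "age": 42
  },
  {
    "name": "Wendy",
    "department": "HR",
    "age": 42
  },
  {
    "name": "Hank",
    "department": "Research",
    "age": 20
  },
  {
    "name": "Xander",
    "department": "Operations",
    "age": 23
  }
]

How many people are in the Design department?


Scanning records for department = Design
  No matches found
Count: 0

ANSWER: 0


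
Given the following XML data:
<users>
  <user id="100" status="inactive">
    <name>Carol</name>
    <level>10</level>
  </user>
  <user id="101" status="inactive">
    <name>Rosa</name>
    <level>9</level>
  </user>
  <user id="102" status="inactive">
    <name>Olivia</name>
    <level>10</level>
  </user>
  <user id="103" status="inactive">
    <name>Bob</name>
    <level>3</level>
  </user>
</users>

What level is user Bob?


Finding user: Bob
<level>3</level>

ANSWER: 3


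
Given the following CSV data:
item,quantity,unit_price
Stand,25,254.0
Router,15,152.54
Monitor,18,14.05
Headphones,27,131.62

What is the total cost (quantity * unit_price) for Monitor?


Row: Monitor
quantity = 18
unit_price = 14.05
total = 18 * 14.05 = 252.9

ANSWER: 252.9


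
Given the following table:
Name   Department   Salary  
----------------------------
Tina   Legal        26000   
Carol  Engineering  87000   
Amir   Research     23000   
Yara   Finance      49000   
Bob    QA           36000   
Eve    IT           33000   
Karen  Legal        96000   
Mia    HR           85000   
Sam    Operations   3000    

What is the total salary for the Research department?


Research department members:
  Amir: 23000
Total = 23000 = 23000

ANSWER: 23000


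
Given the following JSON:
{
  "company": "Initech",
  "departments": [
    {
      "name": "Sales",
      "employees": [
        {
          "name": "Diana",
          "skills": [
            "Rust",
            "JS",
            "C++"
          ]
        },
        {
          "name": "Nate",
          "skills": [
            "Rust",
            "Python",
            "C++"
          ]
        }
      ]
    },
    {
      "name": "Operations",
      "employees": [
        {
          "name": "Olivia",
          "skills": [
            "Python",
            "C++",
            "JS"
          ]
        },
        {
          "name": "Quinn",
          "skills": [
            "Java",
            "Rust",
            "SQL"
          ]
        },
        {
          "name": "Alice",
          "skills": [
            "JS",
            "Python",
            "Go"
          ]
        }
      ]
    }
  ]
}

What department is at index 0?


Path: departments[0].name
Value: Sales

ANSWER: Sales


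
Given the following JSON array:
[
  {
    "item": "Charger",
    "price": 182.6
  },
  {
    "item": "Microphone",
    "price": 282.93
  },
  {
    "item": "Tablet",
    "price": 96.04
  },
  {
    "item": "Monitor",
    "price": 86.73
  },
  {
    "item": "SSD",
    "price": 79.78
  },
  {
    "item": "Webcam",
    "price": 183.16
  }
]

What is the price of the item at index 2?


Array index 2 -> Tablet
price = 96.04

ANSWER: 96.04


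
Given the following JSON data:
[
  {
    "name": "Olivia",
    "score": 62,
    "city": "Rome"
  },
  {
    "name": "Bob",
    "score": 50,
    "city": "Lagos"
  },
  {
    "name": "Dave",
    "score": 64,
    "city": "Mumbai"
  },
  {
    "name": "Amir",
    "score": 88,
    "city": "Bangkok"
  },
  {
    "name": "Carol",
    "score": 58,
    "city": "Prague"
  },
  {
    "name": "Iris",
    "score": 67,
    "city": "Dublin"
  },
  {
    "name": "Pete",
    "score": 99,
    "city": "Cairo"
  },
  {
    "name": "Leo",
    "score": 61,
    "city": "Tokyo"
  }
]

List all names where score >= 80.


Filtering records where score >= 80:
  Olivia (score=62) -> no
  Bob (score=50) -> no
  Dave (score=64) -> no
  Amir (score=88) -> YES
  Carol (score=58) -> no
  Iris (score=67) -> no
  Pete (score=99) -> YES
  Leo (score=61) -> no


ANSWER: Amir, Pete


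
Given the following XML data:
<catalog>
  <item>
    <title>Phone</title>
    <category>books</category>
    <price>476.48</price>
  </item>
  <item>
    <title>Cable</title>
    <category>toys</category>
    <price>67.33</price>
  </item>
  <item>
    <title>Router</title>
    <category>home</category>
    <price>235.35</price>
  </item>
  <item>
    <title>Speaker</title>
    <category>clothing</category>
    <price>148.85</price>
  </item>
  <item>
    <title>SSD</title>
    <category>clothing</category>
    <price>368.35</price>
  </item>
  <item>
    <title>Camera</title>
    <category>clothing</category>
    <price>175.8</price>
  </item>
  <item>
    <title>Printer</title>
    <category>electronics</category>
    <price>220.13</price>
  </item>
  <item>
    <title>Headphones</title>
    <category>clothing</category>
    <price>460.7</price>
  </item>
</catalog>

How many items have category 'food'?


Scanning <item> elements for <category>food</category>:
Count: 0

ANSWER: 0


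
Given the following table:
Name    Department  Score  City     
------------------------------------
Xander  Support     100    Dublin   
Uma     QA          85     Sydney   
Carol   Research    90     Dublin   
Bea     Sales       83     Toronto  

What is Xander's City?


Row 1: Xander
City = Dublin

ANSWER: Dublin


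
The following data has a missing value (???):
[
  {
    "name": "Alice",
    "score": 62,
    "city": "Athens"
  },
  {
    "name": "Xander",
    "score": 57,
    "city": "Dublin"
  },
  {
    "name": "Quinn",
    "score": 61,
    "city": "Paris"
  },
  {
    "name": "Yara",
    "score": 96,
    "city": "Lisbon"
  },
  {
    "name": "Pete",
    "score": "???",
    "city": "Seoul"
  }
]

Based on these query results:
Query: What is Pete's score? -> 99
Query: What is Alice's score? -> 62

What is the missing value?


The missing value is Pete's score
From query: Pete's score = 99

ANSWER: 99


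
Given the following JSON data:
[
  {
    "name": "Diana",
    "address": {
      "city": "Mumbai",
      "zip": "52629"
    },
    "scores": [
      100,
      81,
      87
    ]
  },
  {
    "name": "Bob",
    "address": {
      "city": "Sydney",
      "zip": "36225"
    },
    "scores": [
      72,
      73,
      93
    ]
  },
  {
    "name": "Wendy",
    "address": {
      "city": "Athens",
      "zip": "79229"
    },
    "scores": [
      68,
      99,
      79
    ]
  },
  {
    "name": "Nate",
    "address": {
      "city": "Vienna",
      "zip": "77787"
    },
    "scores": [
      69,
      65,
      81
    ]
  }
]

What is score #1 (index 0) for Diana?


Path: records[0].scores[0]
Value: 100

ANSWER: 100


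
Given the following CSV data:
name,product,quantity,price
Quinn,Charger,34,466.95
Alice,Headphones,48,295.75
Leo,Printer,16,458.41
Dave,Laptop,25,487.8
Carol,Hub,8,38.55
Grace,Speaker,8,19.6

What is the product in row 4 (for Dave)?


Row 4: Dave
Column 'product' = Laptop

ANSWER: Laptop


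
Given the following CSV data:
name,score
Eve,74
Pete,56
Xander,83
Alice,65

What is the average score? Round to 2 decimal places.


Scores: 74, 56, 83, 65
Sum = 278
Count = 4
Average = 278 / 4 = 69.50

ANSWER: 69.50


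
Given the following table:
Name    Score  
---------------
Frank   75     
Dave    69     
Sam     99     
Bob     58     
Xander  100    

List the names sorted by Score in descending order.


Sorting by Score (descending):
  Xander: 100
  Sam: 99
  Frank: 75
  Dave: 69
  Bob: 58


ANSWER: Xander, Sam, Frank, Dave, Bob


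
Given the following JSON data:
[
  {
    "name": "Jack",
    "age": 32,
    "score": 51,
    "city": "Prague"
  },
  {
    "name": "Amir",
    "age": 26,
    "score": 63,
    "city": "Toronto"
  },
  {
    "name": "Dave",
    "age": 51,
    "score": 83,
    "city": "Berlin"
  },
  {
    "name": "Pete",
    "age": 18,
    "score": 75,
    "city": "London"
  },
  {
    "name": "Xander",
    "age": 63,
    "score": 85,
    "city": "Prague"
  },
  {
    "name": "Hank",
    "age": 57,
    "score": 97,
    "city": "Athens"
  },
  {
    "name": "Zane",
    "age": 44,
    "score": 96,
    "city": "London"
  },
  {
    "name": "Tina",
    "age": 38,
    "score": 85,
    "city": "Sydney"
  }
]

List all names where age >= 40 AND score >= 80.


Checking both conditions:
  Jack (age=32, score=51) -> no
  Amir (age=26, score=63) -> no
  Dave (age=51, score=83) -> YES
  Pete (age=18, score=75) -> no
  Xander (age=63, score=85) -> YES
  Hank (age=57, score=97) -> YES
  Zane (age=44, score=96) -> YES
  Tina (age=38, score=85) -> no


ANSWER: Dave, Xander, Hank, Zane


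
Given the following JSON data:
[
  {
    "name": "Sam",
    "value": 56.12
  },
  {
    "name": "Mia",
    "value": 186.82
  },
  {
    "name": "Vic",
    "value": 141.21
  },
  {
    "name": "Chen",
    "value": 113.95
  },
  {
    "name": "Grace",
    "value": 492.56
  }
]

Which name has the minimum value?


Comparing values:
  Sam: 56.12
  Mia: 186.82
  Vic: 141.21
  Chen: 113.95
  Grace: 492.56
Minimum: Sam (56.12)

ANSWER: Sam


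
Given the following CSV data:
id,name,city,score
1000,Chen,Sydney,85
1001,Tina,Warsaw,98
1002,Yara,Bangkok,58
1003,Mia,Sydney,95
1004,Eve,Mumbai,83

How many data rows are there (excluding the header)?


Counting rows (excluding header):
Header: id,name,city,score
Data rows: 5

ANSWER: 5


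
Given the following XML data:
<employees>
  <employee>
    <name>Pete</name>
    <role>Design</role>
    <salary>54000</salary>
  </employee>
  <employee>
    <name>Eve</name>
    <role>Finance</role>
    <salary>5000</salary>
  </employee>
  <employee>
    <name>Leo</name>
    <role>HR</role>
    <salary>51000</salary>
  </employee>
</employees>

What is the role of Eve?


Searching for <employee> with <name>Eve</name>
Found at position 2
<role>Finance</role>

ANSWER: Finance


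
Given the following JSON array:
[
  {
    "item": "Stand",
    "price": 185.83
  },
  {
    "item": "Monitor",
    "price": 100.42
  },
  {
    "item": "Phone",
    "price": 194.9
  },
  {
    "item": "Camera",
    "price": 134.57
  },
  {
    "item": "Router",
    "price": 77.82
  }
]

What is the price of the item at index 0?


Array index 0 -> Stand
price = 185.83

ANSWER: 185.83


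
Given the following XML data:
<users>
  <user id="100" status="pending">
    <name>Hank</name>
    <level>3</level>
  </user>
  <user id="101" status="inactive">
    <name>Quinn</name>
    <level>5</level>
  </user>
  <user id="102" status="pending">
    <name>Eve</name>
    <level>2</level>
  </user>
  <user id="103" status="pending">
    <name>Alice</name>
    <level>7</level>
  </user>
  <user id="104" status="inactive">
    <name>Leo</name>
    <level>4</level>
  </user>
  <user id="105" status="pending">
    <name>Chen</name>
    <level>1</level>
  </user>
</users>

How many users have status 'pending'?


Counting users with status='pending':
  Hank (id=100) -> MATCH
  Eve (id=102) -> MATCH
  Alice (id=103) -> MATCH
  Chen (id=105) -> MATCH
Count: 4

ANSWER: 4


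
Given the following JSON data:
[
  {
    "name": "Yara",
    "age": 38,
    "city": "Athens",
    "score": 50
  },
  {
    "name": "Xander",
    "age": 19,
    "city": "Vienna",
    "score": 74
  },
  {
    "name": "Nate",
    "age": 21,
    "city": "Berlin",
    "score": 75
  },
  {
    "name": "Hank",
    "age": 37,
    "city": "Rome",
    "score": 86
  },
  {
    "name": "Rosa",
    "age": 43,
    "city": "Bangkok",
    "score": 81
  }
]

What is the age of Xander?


Looking up record where name = Xander
Record index: 1
Field 'age' = 19

ANSWER: 19


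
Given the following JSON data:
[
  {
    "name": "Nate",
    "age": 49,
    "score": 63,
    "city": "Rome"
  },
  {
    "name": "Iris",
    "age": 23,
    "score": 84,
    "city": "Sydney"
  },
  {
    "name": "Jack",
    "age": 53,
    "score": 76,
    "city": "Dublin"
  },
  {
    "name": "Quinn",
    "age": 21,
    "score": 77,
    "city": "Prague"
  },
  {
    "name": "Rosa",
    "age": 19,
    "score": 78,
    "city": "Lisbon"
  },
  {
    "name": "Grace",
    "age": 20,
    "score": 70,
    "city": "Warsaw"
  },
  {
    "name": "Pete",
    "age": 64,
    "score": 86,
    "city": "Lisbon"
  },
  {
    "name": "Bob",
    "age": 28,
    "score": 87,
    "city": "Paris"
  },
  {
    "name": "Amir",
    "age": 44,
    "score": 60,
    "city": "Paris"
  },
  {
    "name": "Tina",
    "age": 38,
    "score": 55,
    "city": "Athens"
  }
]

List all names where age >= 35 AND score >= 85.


Checking both conditions:
  Nate (age=49, score=63) -> no
  Iris (age=23, score=84) -> no
  Jack (age=53, score=76) -> no
  Quinn (age=21, score=77) -> no
  Rosa (age=19, score=78) -> no
  Grace (age=20, score=70) -> no
  Pete (age=64, score=86) -> YES
  Bob (age=28, score=87) -> no
  Amir (age=44, score=60) -> no
  Tina (age=38, score=55) -> no


ANSWER: Pete


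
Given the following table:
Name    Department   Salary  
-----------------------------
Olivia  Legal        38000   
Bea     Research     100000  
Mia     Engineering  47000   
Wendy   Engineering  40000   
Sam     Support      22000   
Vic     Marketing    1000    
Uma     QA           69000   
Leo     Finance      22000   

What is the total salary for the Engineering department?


Engineering department members:
  Mia: 47000
  Wendy: 40000
Total = 47000 + 40000 = 87000

ANSWER: 87000


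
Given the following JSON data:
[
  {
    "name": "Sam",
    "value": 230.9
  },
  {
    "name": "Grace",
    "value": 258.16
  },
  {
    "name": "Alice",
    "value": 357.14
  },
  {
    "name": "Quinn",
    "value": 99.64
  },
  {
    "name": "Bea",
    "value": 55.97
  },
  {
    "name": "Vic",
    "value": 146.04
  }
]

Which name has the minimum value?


Comparing values:
  Sam: 230.9
  Grace: 258.16
  Alice: 357.14
  Quinn: 99.64
  Bea: 55.97
  Vic: 146.04
Minimum: Bea (55.97)

ANSWER: Bea


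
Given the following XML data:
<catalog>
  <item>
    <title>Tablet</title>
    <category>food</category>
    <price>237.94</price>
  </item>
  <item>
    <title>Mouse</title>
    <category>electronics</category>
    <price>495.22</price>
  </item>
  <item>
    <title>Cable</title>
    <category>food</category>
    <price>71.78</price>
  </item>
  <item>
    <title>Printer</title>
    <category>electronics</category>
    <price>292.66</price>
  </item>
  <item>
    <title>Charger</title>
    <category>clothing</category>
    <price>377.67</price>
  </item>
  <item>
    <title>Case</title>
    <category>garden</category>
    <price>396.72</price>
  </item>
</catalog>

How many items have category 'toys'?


Scanning <item> elements for <category>toys</category>:
Count: 0

ANSWER: 0


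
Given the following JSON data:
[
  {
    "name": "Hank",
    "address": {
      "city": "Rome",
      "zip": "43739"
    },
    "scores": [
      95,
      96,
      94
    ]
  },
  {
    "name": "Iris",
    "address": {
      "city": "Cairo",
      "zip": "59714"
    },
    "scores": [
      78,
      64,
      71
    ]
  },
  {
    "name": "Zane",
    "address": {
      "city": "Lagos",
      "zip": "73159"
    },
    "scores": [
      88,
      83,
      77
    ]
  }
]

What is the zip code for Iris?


Path: records[1].address.zip
Value: 59714

ANSWER: 59714


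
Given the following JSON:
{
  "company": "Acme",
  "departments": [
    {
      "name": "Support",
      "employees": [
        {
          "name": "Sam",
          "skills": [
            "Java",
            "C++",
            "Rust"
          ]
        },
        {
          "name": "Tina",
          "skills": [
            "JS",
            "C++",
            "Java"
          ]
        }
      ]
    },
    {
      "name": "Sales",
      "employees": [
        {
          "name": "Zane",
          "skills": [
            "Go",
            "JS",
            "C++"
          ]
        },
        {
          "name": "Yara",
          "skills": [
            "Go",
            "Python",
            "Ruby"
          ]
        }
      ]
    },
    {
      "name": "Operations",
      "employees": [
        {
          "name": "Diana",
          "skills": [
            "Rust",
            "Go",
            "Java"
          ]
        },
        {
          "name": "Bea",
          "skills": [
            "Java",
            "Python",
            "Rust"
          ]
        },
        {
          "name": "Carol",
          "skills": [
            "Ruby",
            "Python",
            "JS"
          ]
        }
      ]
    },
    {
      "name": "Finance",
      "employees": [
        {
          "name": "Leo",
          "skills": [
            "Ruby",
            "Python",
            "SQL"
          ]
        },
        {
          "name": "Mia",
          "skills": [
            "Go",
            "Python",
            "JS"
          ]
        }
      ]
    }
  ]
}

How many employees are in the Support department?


Path: departments[0].employees
Count: 2

ANSWER: 2


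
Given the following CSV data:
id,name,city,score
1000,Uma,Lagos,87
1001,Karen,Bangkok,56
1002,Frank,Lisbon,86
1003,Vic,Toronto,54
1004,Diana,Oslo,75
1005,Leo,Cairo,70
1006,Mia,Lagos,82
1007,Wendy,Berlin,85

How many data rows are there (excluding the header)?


Counting rows (excluding header):
Header: id,name,city,score
Data rows: 8

ANSWER: 8


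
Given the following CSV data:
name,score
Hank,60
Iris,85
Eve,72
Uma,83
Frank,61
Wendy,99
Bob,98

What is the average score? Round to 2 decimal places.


Scores: 60, 85, 72, 83, 61, 99, 98
Sum = 558
Count = 7
Average = 558 / 7 = 79.71

ANSWER: 79.71


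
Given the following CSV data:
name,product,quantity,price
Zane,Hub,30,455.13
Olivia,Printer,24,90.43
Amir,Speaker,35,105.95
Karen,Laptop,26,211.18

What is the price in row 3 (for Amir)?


Row 3: Amir
Column 'price' = 105.95

ANSWER: 105.95


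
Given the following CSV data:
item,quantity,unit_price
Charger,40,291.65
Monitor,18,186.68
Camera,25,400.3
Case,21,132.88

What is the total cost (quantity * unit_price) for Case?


Row: Case
quantity = 21
unit_price = 132.88
total = 21 * 132.88 = 2790.48

ANSWER: 2790.48


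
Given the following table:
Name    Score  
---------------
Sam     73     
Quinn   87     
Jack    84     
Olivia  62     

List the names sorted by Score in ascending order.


Sorting by Score (ascending):
  Olivia: 62
  Sam: 73
  Jack: 84
  Quinn: 87


ANSWER: Olivia, Sam, Jack, Quinn


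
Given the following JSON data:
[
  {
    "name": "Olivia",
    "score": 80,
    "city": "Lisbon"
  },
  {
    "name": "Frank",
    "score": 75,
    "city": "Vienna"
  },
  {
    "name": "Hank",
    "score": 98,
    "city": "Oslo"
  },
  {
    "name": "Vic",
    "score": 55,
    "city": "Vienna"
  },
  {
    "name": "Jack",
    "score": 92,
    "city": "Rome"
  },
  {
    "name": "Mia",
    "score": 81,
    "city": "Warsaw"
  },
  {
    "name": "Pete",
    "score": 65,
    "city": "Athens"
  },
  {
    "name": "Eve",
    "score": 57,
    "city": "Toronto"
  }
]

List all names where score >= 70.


Filtering records where score >= 70:
  Olivia (score=80) -> YES
  Frank (score=75) -> YES
  Hank (score=98) -> YES
  Vic (score=55) -> no
  Jack (score=92) -> YES
  Mia (score=81) -> YES
  Pete (score=65) -> no
  Eve (score=57) -> no


ANSWER: Olivia, Frank, Hank, Jack, Mia


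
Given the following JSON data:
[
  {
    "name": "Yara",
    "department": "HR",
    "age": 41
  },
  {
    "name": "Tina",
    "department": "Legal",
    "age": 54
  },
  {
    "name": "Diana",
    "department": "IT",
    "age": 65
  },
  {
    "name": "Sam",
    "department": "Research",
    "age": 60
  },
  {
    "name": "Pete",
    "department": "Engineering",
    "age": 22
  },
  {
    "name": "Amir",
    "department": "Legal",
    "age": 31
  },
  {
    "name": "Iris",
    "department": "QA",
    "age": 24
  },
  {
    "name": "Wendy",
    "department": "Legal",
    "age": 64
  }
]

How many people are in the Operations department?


Scanning records for department = Operations
  No matches found
Count: 0

ANSWER: 0


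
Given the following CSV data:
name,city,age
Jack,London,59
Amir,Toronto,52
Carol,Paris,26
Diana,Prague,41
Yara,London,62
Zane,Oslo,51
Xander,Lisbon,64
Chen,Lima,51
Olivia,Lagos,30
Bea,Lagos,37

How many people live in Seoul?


Scanning city column for 'Seoul':
Total matches: 0

ANSWER: 0


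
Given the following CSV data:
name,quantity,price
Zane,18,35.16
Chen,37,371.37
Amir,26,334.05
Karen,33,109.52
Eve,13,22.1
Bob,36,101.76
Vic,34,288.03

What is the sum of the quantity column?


Values in 'quantity' column:
  Row 1: 18
  Row 2: 37
  Row 3: 26
  Row 4: 33
  Row 5: 13
  Row 6: 36
  Row 7: 34
Sum = 18 + 37 + 26 + 33 + 13 + 36 + 34 = 197

ANSWER: 197


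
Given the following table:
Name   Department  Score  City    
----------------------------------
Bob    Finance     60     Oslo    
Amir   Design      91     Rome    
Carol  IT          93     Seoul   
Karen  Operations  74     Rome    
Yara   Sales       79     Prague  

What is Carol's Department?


Row 3: Carol
Department = IT

ANSWER: IT


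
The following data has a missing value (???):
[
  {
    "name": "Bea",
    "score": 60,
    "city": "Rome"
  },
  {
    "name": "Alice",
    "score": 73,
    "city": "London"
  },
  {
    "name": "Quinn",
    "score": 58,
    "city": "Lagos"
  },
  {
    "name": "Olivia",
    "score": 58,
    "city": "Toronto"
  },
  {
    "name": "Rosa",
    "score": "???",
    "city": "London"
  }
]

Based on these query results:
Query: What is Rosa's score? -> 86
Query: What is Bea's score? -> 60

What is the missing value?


The missing value is Rosa's score
From query: Rosa's score = 86

ANSWER: 86


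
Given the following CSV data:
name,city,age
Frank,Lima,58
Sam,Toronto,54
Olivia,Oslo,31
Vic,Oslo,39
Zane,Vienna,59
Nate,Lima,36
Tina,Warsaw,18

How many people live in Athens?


Scanning city column for 'Athens':
Total matches: 0

ANSWER: 0


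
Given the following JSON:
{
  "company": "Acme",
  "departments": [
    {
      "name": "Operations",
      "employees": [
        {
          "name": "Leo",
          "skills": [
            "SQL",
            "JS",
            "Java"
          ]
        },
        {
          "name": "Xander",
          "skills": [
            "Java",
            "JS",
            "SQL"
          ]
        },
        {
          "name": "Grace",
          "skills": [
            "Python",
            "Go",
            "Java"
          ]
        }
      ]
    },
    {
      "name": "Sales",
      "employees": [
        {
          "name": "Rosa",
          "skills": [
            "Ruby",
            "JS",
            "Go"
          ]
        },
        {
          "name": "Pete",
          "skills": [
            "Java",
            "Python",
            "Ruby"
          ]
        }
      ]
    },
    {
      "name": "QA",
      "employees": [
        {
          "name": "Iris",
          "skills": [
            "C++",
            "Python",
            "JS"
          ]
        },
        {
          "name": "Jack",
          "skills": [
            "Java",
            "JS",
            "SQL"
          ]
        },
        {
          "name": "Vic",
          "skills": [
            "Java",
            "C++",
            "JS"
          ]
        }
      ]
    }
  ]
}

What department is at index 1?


Path: departments[1].name
Value: Sales

ANSWER: Sales


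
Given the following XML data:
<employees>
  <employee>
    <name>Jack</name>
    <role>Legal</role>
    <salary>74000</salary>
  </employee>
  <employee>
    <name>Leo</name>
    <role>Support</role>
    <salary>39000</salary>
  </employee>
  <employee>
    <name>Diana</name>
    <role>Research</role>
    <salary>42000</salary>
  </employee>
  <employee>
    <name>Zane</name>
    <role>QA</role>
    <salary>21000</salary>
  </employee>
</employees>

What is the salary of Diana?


Searching for <employee> with <name>Diana</name>
Found at position 3
<salary>42000</salary>

ANSWER: 42000


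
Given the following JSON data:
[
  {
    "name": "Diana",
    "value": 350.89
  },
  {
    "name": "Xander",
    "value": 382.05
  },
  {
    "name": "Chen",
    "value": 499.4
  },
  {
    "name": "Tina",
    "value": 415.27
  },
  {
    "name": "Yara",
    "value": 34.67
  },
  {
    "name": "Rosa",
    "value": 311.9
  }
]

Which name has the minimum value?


Comparing values:
  Diana: 350.89
  Xander: 382.05
  Chen: 499.4
  Tina: 415.27
  Yara: 34.67
  Rosa: 311.9
Minimum: Yara (34.67)

ANSWER: Yara


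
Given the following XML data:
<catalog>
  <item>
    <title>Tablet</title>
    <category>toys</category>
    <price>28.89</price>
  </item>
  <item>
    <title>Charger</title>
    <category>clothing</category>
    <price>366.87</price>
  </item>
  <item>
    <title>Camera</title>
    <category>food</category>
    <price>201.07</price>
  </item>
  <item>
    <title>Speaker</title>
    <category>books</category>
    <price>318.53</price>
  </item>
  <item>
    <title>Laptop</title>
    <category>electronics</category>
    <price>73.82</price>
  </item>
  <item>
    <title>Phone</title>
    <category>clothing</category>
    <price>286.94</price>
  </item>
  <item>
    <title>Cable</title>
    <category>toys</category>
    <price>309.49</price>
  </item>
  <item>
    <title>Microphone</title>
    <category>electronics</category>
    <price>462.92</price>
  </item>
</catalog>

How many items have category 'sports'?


Scanning <item> elements for <category>sports</category>:
Count: 0

ANSWER: 0


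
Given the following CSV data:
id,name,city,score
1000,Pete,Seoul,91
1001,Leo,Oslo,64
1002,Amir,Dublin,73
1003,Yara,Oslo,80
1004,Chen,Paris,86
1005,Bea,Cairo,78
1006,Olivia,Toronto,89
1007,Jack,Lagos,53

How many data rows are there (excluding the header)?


Counting rows (excluding header):
Header: id,name,city,score
Data rows: 8

ANSWER: 8


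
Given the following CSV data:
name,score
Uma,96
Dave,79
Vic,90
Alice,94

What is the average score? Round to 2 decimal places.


Scores: 96, 79, 90, 94
Sum = 359
Count = 4
Average = 359 / 4 = 89.75

ANSWER: 89.75


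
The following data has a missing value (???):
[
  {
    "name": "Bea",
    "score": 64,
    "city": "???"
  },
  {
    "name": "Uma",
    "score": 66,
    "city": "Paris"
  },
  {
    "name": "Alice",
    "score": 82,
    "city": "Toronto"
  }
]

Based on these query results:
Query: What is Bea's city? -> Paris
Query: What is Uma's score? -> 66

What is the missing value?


The missing value is Bea's city
From query: Bea's city = Paris

ANSWER: Paris


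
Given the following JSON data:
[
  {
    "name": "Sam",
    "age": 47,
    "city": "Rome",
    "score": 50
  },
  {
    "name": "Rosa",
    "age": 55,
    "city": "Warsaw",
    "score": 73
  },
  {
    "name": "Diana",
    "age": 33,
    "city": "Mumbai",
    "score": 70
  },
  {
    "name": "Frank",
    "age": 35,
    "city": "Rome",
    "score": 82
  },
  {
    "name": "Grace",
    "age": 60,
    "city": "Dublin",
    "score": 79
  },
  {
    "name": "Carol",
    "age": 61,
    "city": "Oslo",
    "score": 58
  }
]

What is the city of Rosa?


Looking up record where name = Rosa
Record index: 1
Field 'city' = Warsaw

ANSWER: Warsaw


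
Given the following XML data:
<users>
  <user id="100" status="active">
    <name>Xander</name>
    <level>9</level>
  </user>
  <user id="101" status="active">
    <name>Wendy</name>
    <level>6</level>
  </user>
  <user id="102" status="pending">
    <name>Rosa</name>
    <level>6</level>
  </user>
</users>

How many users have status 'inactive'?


Counting users with status='inactive':
Count: 0

ANSWER: 0


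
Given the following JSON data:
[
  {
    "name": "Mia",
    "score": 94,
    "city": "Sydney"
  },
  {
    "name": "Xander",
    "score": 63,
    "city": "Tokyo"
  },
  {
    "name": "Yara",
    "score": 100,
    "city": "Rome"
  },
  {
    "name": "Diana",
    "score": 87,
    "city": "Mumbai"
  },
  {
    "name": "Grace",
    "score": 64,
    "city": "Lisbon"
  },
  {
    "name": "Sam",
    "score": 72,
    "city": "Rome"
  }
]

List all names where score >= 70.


Filtering records where score >= 70:
  Mia (score=94) -> YES
  Xander (score=63) -> no
  Yara (score=100) -> YES
  Diana (score=87) -> YES
  Grace (score=64) -> no
  Sam (score=72) -> YES


ANSWER: Mia, Yara, Diana, Sam


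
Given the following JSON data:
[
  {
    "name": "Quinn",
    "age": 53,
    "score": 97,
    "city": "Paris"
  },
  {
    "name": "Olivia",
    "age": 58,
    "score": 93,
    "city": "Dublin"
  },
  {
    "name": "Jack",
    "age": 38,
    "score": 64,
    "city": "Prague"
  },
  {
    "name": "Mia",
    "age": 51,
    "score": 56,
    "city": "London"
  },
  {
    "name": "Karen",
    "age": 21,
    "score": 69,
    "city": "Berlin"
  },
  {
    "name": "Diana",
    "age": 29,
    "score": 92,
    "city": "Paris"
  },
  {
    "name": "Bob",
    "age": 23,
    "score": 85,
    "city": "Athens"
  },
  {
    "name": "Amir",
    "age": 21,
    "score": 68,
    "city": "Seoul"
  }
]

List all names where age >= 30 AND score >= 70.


Checking both conditions:
  Quinn (age=53, score=97) -> YES
  Olivia (age=58, score=93) -> YES
  Jack (age=38, score=64) -> no
  Mia (age=51, score=56) -> no
  Karen (age=21, score=69) -> no
  Diana (age=29, score=92) -> no
  Bob (age=23, score=85) -> no
  Amir (age=21, score=68) -> no


ANSWER: Quinn, Olivia


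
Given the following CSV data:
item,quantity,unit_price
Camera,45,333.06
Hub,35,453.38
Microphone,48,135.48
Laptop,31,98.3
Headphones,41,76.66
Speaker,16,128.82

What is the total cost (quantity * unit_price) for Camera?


Row: Camera
quantity = 45
unit_price = 333.06
total = 45 * 333.06 = 14987.7

ANSWER: 14987.7


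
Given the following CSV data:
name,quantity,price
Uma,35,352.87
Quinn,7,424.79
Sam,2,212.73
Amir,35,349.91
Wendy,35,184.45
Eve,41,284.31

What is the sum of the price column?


Values in 'price' column:
  Row 1: 352.87
  Row 2: 424.79
  Row 3: 212.73
  Row 4: 349.91
  Row 5: 184.45
  Row 6: 284.31
Sum = 352.87 + 424.79 + 212.73 + 349.91 + 184.45 + 284.31 = 1809.06

ANSWER: 1809.06


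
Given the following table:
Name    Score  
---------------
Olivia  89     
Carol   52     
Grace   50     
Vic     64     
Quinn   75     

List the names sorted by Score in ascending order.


Sorting by Score (ascending):
  Grace: 50
  Carol: 52
  Vic: 64
  Quinn: 75
  Olivia: 89


ANSWER: Grace, Carol, Vic, Quinn, Olivia


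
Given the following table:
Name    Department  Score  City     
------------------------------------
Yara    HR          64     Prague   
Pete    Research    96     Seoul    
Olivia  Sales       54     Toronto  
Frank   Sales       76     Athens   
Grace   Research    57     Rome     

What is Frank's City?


Row 4: Frank
City = Athens

ANSWER: Athens


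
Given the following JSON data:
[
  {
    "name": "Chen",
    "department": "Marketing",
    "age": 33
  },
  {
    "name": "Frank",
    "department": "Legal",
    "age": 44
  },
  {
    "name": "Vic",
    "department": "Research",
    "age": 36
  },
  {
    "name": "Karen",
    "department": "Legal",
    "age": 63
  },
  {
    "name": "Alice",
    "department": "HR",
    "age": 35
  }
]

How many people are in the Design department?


Scanning records for department = Design
  No matches found
Count: 0

ANSWER: 0


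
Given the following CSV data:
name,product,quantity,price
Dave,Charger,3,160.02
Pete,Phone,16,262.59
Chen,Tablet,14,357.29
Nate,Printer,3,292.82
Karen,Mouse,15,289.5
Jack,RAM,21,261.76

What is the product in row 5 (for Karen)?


Row 5: Karen
Column 'product' = Mouse

ANSWER: Mouse


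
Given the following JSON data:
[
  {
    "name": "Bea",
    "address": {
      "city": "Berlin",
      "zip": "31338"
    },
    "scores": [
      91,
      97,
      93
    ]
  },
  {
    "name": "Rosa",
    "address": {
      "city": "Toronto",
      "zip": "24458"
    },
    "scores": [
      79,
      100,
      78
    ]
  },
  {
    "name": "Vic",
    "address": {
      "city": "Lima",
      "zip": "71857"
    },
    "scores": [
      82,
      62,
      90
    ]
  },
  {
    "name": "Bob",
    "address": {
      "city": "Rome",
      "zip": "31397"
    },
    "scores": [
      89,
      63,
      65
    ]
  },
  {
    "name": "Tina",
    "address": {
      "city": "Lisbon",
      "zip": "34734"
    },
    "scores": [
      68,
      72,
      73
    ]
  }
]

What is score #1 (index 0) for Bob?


Path: records[3].scores[0]
Value: 89

ANSWER: 89


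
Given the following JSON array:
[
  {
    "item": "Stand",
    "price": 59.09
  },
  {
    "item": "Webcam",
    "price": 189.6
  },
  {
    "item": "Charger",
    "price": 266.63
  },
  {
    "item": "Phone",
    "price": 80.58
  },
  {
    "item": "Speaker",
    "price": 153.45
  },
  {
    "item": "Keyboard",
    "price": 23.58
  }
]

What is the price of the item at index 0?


Array index 0 -> Stand
price = 59.09

ANSWER: 59.09


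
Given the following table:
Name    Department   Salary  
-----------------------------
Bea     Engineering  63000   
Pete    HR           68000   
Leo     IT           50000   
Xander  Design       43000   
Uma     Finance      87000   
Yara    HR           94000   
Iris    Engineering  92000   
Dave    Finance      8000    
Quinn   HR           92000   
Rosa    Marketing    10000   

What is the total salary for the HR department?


HR department members:
  Pete: 68000
  Yara: 94000
  Quinn: 92000
Total = 68000 + 94000 + 92000 = 254000

ANSWER: 254000


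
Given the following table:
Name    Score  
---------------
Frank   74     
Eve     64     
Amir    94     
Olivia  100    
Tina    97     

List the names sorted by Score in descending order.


Sorting by Score (descending):
  Olivia: 100
  Tina: 97
  Amir: 94
  Frank: 74
  Eve: 64


ANSWER: Olivia, Tina, Amir, Frank, Eve


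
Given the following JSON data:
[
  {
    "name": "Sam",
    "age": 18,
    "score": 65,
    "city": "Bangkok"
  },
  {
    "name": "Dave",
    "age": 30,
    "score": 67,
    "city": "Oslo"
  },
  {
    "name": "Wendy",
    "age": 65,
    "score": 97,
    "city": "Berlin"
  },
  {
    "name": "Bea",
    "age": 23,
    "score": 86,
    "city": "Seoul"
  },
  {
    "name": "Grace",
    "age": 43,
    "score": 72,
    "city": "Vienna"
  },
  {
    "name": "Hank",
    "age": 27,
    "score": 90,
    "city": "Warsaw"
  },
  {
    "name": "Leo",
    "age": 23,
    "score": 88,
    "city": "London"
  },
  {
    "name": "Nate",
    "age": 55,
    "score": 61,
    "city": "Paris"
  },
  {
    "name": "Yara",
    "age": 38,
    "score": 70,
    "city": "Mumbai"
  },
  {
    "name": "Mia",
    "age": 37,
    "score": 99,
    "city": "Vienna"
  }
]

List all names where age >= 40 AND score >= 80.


Checking both conditions:
  Sam (age=18, score=65) -> no
  Dave (age=30, score=67) -> no
  Wendy (age=65, score=97) -> YES
  Bea (age=23, score=86) -> no
  Grace (age=43, score=72) -> no
  Hank (age=27, score=90) -> no
  Leo (age=23, score=88) -> no
  Nate (age=55, score=61) -> no
  Yara (age=38, score=70) -> no
  Mia (age=37, score=99) -> no


ANSWER: Wendy


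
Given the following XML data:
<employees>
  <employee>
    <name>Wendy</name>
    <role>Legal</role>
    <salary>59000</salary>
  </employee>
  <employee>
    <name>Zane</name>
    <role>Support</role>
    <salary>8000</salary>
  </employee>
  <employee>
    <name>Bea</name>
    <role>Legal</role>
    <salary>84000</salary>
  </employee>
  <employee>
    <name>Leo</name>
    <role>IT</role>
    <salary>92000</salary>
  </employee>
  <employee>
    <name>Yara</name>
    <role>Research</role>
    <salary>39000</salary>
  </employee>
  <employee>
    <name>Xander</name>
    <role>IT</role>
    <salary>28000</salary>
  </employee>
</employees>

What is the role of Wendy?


Searching for <employee> with <name>Wendy</name>
Found at position 1
<role>Legal</role>

ANSWER: Legal


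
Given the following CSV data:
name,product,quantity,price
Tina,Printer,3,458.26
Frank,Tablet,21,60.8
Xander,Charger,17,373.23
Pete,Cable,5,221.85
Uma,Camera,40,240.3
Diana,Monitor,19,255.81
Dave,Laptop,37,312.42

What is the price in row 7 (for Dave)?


Row 7: Dave
Column 'price' = 312.42

ANSWER: 312.42


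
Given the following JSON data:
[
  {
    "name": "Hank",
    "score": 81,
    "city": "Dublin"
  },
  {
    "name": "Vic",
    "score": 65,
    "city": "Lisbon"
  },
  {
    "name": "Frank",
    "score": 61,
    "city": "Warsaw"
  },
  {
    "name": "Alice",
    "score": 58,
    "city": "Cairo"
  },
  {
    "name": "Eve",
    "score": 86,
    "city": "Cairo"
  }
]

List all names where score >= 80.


Filtering records where score >= 80:
  Hank (score=81) -> YES
  Vic (score=65) -> no
  Frank (score=61) -> no
  Alice (score=58) -> no
  Eve (score=86) -> YES


ANSWER: Hank, Eve


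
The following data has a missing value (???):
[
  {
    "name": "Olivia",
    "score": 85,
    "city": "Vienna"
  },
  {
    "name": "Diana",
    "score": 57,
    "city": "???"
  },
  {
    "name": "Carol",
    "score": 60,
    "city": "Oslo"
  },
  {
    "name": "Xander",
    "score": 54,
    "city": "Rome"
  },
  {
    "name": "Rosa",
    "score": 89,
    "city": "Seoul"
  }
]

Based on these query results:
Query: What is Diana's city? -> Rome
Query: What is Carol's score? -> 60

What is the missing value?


The missing value is Diana's city
From query: Diana's city = Rome

ANSWER: Rome


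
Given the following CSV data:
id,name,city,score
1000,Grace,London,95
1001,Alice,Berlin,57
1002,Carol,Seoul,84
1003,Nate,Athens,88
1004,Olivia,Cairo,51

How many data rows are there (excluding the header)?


Counting rows (excluding header):
Header: id,name,city,score
Data rows: 5

ANSWER: 5


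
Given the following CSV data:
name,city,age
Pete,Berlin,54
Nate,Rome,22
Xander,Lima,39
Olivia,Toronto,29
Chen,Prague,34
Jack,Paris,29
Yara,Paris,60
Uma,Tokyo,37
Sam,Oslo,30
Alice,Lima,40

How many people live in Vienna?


Scanning city column for 'Vienna':
Total matches: 0

ANSWER: 0


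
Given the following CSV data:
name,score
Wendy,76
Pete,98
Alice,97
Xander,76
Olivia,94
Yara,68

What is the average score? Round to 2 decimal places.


Scores: 76, 98, 97, 76, 94, 68
Sum = 509
Count = 6
Average = 509 / 6 = 84.83

ANSWER: 84.83


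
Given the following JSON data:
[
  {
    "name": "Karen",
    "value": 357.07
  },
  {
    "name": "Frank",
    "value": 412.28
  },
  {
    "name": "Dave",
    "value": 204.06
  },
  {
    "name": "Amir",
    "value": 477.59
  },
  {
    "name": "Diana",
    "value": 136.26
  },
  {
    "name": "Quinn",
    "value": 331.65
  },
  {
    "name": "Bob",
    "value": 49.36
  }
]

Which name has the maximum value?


Comparing values:
  Karen: 357.07
  Frank: 412.28
  Dave: 204.06
  Amir: 477.59
  Diana: 136.26
  Quinn: 331.65
  Bob: 49.36
Maximum: Amir (477.59)

ANSWER: Amir


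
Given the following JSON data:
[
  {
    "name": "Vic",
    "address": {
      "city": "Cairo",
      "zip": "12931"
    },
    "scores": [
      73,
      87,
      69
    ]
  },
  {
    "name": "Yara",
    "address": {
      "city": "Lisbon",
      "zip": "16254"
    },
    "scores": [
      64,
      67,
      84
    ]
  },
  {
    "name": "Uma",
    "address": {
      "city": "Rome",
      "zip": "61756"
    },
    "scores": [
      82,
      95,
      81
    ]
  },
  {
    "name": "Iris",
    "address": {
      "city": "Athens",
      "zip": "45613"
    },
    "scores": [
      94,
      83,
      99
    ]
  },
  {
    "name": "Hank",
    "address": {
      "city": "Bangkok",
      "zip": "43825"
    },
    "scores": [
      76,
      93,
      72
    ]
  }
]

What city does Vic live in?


Path: records[0].address.city
Value: Cairo

ANSWER: Cairo
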